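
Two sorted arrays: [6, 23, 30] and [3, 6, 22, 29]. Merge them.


Compare heads, take smaller each step.
Merged: [3, 6, 6, 22, 23, 29, 30]


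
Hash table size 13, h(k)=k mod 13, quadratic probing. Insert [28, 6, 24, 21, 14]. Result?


Insertions: 28->slot 2; 6->slot 6; 24->slot 11; 21->slot 8; 14->slot 1
Table: [None, 14, 28, None, None, None, 6, None, 21, None, None, 24, None]


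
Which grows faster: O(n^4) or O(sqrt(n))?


sublinear grows slower than quartic
O(sqrt(n)) is asymptotically smaller; O(n^4) grows faster


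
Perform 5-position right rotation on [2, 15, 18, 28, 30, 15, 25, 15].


Right rotate by 5: [28, 30, 15, 25, 15, 2, 15, 18]


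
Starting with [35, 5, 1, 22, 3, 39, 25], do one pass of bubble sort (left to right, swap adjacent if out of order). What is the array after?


After one pass: [5, 1, 22, 3, 35, 25, 39]


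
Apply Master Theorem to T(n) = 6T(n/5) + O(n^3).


a=6, b=5, c=3. log_5(6)=1.113 < c=3. Case 3: O(n^c) = O(n^3)
Complexity: O(n^3)


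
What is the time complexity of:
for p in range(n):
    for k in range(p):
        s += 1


Per nesting level: O(n) * O(n) [triangular over p] = O(n^2)
Complexity: O(n^2)


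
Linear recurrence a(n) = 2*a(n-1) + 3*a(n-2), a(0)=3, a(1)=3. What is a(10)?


Build bottom-up:
...a(8)=9843, a(9)=29523, a(10)=2*29523+3*9843=88575


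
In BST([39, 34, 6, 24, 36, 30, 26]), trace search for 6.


BST root = 39
Search for 6: compare at each node
Path: [39, 34, 6]


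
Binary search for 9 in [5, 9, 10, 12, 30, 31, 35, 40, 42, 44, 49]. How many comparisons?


Search for 9:
[0,10] mid=5 arr[5]=31
[0,4] mid=2 arr[2]=10
[0,1] mid=0 arr[0]=5
[1,1] mid=1 arr[1]=9
Total: 4 comparisons


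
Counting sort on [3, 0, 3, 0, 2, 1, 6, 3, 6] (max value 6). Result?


Count array: [2, 1, 1, 3, 0, 0, 2]
Reconstruct: [0, 0, 1, 2, 3, 3, 3, 6, 6]


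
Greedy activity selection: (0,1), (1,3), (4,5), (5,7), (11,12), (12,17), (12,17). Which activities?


Greedy: pick earliest-ending, then skip overlaps.
Selected (6 activities): [(0, 1), (1, 3), (4, 5), (5, 7), (11, 12), (12, 17)]


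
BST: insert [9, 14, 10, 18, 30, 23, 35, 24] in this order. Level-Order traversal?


Root = 9; build tree by BST insertion.
Level-Order traversal: [9, 14, 10, 18, 30, 23, 35, 24]


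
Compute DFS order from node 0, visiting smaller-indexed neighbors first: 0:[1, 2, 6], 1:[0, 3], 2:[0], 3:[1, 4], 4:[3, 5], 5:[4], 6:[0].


DFS stack-based: start with [0]
Visit order: [0, 1, 3, 4, 5, 2, 6]


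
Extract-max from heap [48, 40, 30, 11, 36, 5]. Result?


Max = 48
Replace root with last, heapify down
Resulting heap: [40, 36, 30, 11, 5]


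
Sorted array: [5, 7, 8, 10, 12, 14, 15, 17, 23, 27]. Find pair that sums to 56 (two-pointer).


Two pointers: lo=0, hi=9
No pair sums to 56


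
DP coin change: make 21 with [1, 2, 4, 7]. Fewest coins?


dp[0]=0; dp[i]=1+min(dp[i-c] for c in coins)
...dp[16]=3, dp[17]=4, dp[18]=3, dp[19]=4, dp[20]=4, dp[21]=3
Minimum coins for 21 = 3


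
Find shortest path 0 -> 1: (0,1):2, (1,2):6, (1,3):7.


Dijkstra from 0:
Distances: {0: 0, 1: 2, 2: 8, 3: 9}
Shortest distance to 1 = 2, path = [0, 1]


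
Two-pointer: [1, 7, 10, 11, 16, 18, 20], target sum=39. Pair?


Two pointers: lo=0, hi=6
No pair sums to 39


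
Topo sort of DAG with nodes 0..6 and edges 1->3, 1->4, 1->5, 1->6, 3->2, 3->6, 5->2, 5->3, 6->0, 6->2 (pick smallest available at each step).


Kahn's algorithm, process smallest node first
Order: [1, 4, 5, 3, 6, 0, 2]


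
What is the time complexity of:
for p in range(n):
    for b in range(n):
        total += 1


Per nesting level: O(n) * O(n) = O(n^2)
Complexity: O(n^2)


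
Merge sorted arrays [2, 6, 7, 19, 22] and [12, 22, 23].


Compare heads, take smaller each step.
Merged: [2, 6, 7, 12, 19, 22, 22, 23]


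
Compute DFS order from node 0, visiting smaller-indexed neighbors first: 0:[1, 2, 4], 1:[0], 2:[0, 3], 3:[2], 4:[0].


DFS stack-based: start with [0]
Visit order: [0, 1, 2, 3, 4]


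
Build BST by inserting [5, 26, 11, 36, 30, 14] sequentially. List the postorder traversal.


Root = 5; build tree by BST insertion.
Postorder traversal: [14, 11, 30, 36, 26, 5]


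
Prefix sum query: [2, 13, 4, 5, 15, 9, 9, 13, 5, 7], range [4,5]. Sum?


Prefix sums: [0, 2, 15, 19, 24, 39, 48, 57, 70, 75, 82]
Sum[4..5] = prefix[6] - prefix[4] = 48 - 24 = 24


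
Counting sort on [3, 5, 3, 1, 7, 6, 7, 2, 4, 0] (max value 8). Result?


Count array: [1, 1, 1, 2, 1, 1, 1, 2, 0]
Reconstruct: [0, 1, 2, 3, 3, 4, 5, 6, 7, 7]


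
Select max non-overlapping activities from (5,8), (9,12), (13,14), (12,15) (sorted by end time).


Greedy: pick earliest-ending, then skip overlaps.
Selected (3 activities): [(5, 8), (9, 12), (13, 14)]


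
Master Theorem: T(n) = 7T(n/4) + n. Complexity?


a=7, b=4, c=1. log_4(7)=1.404 > c=1. Case 1: O(n^log_b(a)) = O(n^1.404)
Complexity: O(n^1.404)


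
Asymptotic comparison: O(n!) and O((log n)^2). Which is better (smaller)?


polylogarithmic grows slower than factorial
O((log n)^2) is asymptotically smaller; O(n!) grows faster


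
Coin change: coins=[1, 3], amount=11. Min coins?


dp[0]=0; dp[i]=1+min(dp[i-c] for c in coins)
...dp[6]=2, dp[7]=3, dp[8]=4, dp[9]=3, dp[10]=4, dp[11]=5
Minimum coins for 11 = 5


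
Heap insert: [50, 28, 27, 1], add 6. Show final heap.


Append 6: [50, 28, 27, 1, 6]
Bubble up: no swaps needed
Result: [50, 28, 27, 1, 6]


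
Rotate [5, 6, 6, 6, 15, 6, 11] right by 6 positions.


Right rotate by 6: [6, 6, 6, 15, 6, 11, 5]


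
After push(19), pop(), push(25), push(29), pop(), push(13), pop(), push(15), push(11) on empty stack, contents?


push(19) -> [19]
pop() returns 19 -> []
push(25) -> [25]
push(29) -> [25, 29]
pop() returns 29 -> [25]
push(13) -> [25, 13]
pop() returns 13 -> [25]
push(15) -> [25, 15]
push(11) -> [25, 15, 11]
Final stack (bottom to top): [25, 15, 11]


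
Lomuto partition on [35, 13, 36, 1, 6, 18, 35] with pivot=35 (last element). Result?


Elements <= 35 go left of pivot.
Result: [35, 13, 1, 6, 18, 35, 36], pivot at index 5


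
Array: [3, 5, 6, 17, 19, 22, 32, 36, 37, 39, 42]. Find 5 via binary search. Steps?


Search for 5:
[0,10] mid=5 arr[5]=22
[0,4] mid=2 arr[2]=6
[0,1] mid=0 arr[0]=3
[1,1] mid=1 arr[1]=5
Total: 4 comparisons


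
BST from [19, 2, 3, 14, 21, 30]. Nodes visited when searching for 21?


BST root = 19
Search for 21: compare at each node
Path: [19, 21]


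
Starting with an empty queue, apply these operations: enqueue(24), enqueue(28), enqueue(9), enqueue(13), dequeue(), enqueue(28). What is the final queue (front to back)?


enqueue(24) -> [24]
enqueue(28) -> [24, 28]
enqueue(9) -> [24, 28, 9]
enqueue(13) -> [24, 28, 9, 13]
dequeue() returns 24 -> [28, 9, 13]
enqueue(28) -> [28, 9, 13, 28]
Final queue (front to back): [28, 9, 13, 28]


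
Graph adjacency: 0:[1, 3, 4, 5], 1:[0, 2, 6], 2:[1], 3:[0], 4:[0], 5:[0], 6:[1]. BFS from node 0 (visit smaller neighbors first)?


BFS queue: start with [0]
Visit order: [0, 1, 3, 4, 5, 2, 6]


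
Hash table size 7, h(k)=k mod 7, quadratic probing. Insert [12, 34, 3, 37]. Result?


Insertions: 12->slot 5; 34->slot 6; 3->slot 3; 37->slot 2
Table: [None, None, 37, 3, None, 12, 34]


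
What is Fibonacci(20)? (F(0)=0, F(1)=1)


F(n)=F(n-1)+F(n-2)
...F(18)=2584, F(19)=4181, F(20)=6765


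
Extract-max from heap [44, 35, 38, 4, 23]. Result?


Max = 44
Replace root with last, heapify down
Resulting heap: [38, 35, 23, 4]


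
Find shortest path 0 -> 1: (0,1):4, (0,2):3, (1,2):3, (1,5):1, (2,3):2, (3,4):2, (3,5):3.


Dijkstra from 0:
Distances: {0: 0, 1: 4, 2: 3, 3: 5, 4: 7, 5: 5}
Shortest distance to 1 = 4, path = [0, 1]


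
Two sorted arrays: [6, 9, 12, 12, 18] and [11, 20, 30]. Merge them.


Compare heads, take smaller each step.
Merged: [6, 9, 11, 12, 12, 18, 20, 30]


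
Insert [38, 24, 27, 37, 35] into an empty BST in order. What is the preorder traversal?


Root = 38; build tree by BST insertion.
Preorder traversal: [38, 24, 27, 37, 35]


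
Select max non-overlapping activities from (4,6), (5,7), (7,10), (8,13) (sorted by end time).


Greedy: pick earliest-ending, then skip overlaps.
Selected (2 activities): [(4, 6), (7, 10)]


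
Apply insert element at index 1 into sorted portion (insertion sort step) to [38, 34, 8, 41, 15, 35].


After one pass: [34, 38, 8, 41, 15, 35]


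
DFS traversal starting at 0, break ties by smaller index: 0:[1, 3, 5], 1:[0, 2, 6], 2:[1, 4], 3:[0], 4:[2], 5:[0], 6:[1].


DFS stack-based: start with [0]
Visit order: [0, 1, 2, 4, 6, 3, 5]


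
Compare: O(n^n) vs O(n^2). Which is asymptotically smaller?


quadratic grows slower than n^n
O(n^2) is asymptotically smaller; O(n^n) grows faster


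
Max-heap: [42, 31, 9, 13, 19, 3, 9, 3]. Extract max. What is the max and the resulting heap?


Max = 42
Replace root with last, heapify down
Resulting heap: [31, 19, 9, 13, 3, 3, 9]


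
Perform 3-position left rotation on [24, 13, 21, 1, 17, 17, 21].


Left rotate by 3: [1, 17, 17, 21, 24, 13, 21]


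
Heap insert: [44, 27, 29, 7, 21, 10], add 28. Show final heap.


Append 28: [44, 27, 29, 7, 21, 10, 28]
Bubble up: no swaps needed
Result: [44, 27, 29, 7, 21, 10, 28]


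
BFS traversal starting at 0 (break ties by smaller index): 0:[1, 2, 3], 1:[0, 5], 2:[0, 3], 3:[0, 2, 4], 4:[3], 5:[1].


BFS queue: start with [0]
Visit order: [0, 1, 2, 3, 5, 4]


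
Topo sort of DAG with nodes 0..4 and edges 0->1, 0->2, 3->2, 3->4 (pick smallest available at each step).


Kahn's algorithm, process smallest node first
Order: [0, 1, 3, 2, 4]


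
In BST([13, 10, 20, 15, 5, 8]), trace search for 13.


BST root = 13
Search for 13: compare at each node
Path: [13]


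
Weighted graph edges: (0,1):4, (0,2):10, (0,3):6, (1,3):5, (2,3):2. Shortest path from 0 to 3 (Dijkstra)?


Dijkstra from 0:
Distances: {0: 0, 1: 4, 2: 8, 3: 6}
Shortest distance to 3 = 6, path = [0, 3]


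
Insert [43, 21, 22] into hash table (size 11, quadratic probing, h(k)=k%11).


Insertions: 43->slot 10; 21->slot 0; 22->slot 1
Table: [21, 22, None, None, None, None, None, None, None, None, 43]


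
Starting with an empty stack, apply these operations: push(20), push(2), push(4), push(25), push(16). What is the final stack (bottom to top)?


push(20) -> [20]
push(2) -> [20, 2]
push(4) -> [20, 2, 4]
push(25) -> [20, 2, 4, 25]
push(16) -> [20, 2, 4, 25, 16]
Final stack (bottom to top): [20, 2, 4, 25, 16]


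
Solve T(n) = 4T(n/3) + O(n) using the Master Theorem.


a=4, b=3, c=1. log_3(4)=1.262 > c=1. Case 1: O(n^log_b(a)) = O(n^1.262)
Complexity: O(n^1.262)


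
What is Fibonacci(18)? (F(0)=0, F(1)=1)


F(n)=F(n-1)+F(n-2)
...F(16)=987, F(17)=1597, F(18)=2584


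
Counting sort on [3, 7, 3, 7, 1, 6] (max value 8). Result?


Count array: [0, 1, 0, 2, 0, 0, 1, 2, 0]
Reconstruct: [1, 3, 3, 6, 7, 7]


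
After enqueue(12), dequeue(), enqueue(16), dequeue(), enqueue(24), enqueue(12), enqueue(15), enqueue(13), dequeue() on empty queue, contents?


enqueue(12) -> [12]
dequeue() returns 12 -> []
enqueue(16) -> [16]
dequeue() returns 16 -> []
enqueue(24) -> [24]
enqueue(12) -> [24, 12]
enqueue(15) -> [24, 12, 15]
enqueue(13) -> [24, 12, 15, 13]
dequeue() returns 24 -> [12, 15, 13]
Final queue (front to back): [12, 15, 13]


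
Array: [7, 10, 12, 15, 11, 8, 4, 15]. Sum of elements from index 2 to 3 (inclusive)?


Prefix sums: [0, 7, 17, 29, 44, 55, 63, 67, 82]
Sum[2..3] = prefix[4] - prefix[2] = 44 - 17 = 27


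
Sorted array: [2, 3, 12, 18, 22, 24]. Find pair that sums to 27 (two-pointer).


Two pointers: lo=0, hi=5
Found pair: (3, 24) summing to 27


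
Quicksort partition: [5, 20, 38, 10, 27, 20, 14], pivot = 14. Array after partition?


Elements <= 14 go left of pivot.
Result: [5, 10, 14, 20, 27, 20, 38], pivot at index 2


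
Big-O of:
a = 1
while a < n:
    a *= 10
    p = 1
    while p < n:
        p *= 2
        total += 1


Per nesting level: O(log n) * O(log n) = O((log n)^2)
Complexity: O((log n)^2)


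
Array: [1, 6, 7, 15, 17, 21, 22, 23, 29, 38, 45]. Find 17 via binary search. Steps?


Search for 17:
[0,10] mid=5 arr[5]=21
[0,4] mid=2 arr[2]=7
[3,4] mid=3 arr[3]=15
[4,4] mid=4 arr[4]=17
Total: 4 comparisons


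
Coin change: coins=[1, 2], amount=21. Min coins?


dp[0]=0; dp[i]=1+min(dp[i-c] for c in coins)
...dp[16]=8, dp[17]=9, dp[18]=9, dp[19]=10, dp[20]=10, dp[21]=11
Minimum coins for 21 = 11


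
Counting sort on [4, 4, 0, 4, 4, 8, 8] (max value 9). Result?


Count array: [1, 0, 0, 0, 4, 0, 0, 0, 2, 0]
Reconstruct: [0, 4, 4, 4, 4, 8, 8]


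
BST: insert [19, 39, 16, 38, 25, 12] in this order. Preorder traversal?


Root = 19; build tree by BST insertion.
Preorder traversal: [19, 16, 12, 39, 38, 25]


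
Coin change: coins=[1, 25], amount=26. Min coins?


dp[0]=0; dp[i]=1+min(dp[i-c] for c in coins)
...dp[21]=21, dp[22]=22, dp[23]=23, dp[24]=24, dp[25]=1, dp[26]=2
Minimum coins for 26 = 2


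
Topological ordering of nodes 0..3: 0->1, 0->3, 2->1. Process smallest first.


Kahn's algorithm, process smallest node first
Order: [0, 2, 1, 3]


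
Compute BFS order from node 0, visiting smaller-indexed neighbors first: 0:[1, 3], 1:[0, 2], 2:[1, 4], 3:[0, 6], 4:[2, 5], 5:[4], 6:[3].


BFS queue: start with [0]
Visit order: [0, 1, 3, 2, 6, 4, 5]


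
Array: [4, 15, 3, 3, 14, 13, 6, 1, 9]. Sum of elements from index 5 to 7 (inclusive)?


Prefix sums: [0, 4, 19, 22, 25, 39, 52, 58, 59, 68]
Sum[5..7] = prefix[8] - prefix[5] = 59 - 39 = 20


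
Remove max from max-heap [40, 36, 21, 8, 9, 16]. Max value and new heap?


Max = 40
Replace root with last, heapify down
Resulting heap: [36, 16, 21, 8, 9]


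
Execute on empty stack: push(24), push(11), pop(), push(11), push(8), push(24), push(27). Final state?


push(24) -> [24]
push(11) -> [24, 11]
pop() returns 11 -> [24]
push(11) -> [24, 11]
push(8) -> [24, 11, 8]
push(24) -> [24, 11, 8, 24]
push(27) -> [24, 11, 8, 24, 27]
Final stack (bottom to top): [24, 11, 8, 24, 27]


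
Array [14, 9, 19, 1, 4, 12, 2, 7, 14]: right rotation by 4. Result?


Right rotate by 4: [12, 2, 7, 14, 14, 9, 19, 1, 4]


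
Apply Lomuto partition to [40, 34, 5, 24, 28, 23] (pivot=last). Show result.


Elements <= 23 go left of pivot.
Result: [5, 23, 40, 24, 28, 34], pivot at index 1


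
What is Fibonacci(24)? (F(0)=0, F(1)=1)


F(n)=F(n-1)+F(n-2)
...F(22)=17711, F(23)=28657, F(24)=46368


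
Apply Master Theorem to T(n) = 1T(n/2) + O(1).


a=1, b=2, c=0. log_2(1)=0 = c=0. Case 2: O(n^c log n) = O(log n)
Complexity: O(log n)


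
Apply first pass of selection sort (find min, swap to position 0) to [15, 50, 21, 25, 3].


After one pass: [3, 50, 21, 25, 15]


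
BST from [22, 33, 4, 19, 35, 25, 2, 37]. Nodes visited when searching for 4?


BST root = 22
Search for 4: compare at each node
Path: [22, 4]


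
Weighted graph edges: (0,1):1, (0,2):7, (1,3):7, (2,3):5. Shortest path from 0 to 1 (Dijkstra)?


Dijkstra from 0:
Distances: {0: 0, 1: 1, 2: 7, 3: 8}
Shortest distance to 1 = 1, path = [0, 1]


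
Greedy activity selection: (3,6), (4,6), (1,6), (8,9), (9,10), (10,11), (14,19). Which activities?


Greedy: pick earliest-ending, then skip overlaps.
Selected (5 activities): [(3, 6), (8, 9), (9, 10), (10, 11), (14, 19)]


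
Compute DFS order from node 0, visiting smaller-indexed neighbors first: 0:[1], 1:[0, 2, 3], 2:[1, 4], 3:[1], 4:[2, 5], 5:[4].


DFS stack-based: start with [0]
Visit order: [0, 1, 2, 4, 5, 3]


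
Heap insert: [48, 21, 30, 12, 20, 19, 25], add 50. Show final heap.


Append 50: [48, 21, 30, 12, 20, 19, 25, 50]
Bubble up: swap idx 7(50) with idx 3(12); swap idx 3(50) with idx 1(21); swap idx 1(50) with idx 0(48)
Result: [50, 48, 30, 21, 20, 19, 25, 12]


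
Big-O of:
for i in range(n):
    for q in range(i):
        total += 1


Per nesting level: O(n) * O(n) [triangular over i] = O(n^2)
Complexity: O(n^2)


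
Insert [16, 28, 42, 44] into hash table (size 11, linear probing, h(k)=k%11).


Insertions: 16->slot 5; 28->slot 6; 42->slot 9; 44->slot 0
Table: [44, None, None, None, None, 16, 28, None, None, 42, None]


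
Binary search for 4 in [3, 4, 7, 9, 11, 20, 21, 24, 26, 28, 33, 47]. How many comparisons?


Search for 4:
[0,11] mid=5 arr[5]=20
[0,4] mid=2 arr[2]=7
[0,1] mid=0 arr[0]=3
[1,1] mid=1 arr[1]=4
Total: 4 comparisons


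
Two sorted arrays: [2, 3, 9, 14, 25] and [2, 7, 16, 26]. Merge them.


Compare heads, take smaller each step.
Merged: [2, 2, 3, 7, 9, 14, 16, 25, 26]


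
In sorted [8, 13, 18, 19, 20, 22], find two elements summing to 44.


Two pointers: lo=0, hi=5
No pair sums to 44


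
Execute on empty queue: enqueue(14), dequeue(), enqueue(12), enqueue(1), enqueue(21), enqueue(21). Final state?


enqueue(14) -> [14]
dequeue() returns 14 -> []
enqueue(12) -> [12]
enqueue(1) -> [12, 1]
enqueue(21) -> [12, 1, 21]
enqueue(21) -> [12, 1, 21, 21]
Final queue (front to back): [12, 1, 21, 21]


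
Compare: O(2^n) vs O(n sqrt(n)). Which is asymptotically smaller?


n^1.5 grows slower than exponential
O(n sqrt(n)) is asymptotically smaller; O(2^n) grows faster


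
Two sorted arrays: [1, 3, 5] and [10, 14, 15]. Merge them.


Compare heads, take smaller each step.
Merged: [1, 3, 5, 10, 14, 15]


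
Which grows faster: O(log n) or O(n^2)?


logarithmic grows slower than quadratic
O(log n) is asymptotically smaller; O(n^2) grows faster


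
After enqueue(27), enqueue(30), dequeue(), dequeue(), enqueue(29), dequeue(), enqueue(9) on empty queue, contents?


enqueue(27) -> [27]
enqueue(30) -> [27, 30]
dequeue() returns 27 -> [30]
dequeue() returns 30 -> []
enqueue(29) -> [29]
dequeue() returns 29 -> []
enqueue(9) -> [9]
Final queue (front to back): [9]


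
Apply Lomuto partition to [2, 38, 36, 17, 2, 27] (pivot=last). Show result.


Elements <= 27 go left of pivot.
Result: [2, 17, 2, 27, 36, 38], pivot at index 3


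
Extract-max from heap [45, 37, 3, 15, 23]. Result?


Max = 45
Replace root with last, heapify down
Resulting heap: [37, 23, 3, 15]


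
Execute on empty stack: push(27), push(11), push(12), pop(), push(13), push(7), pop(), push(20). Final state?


push(27) -> [27]
push(11) -> [27, 11]
push(12) -> [27, 11, 12]
pop() returns 12 -> [27, 11]
push(13) -> [27, 11, 13]
push(7) -> [27, 11, 13, 7]
pop() returns 7 -> [27, 11, 13]
push(20) -> [27, 11, 13, 20]
Final stack (bottom to top): [27, 11, 13, 20]


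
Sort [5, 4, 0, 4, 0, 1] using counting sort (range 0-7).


Count array: [2, 1, 0, 0, 2, 1, 0, 0]
Reconstruct: [0, 0, 1, 4, 4, 5]


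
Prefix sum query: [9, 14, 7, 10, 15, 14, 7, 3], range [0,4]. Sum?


Prefix sums: [0, 9, 23, 30, 40, 55, 69, 76, 79]
Sum[0..4] = prefix[5] - prefix[0] = 55 - 0 = 55


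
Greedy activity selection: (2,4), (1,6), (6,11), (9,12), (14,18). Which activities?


Greedy: pick earliest-ending, then skip overlaps.
Selected (3 activities): [(2, 4), (6, 11), (14, 18)]


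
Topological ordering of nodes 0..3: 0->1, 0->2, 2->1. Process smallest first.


Kahn's algorithm, process smallest node first
Order: [0, 2, 1, 3]


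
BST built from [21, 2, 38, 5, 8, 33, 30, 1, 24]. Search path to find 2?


BST root = 21
Search for 2: compare at each node
Path: [21, 2]


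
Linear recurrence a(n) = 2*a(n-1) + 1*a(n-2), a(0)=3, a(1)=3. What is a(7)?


Build bottom-up:
...a(5)=123, a(6)=297, a(7)=2*297+1*123=717


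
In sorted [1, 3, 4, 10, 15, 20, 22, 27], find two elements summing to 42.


Two pointers: lo=0, hi=7
Found pair: (15, 27) summing to 42


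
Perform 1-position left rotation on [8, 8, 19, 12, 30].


Left rotate by 1: [8, 19, 12, 30, 8]


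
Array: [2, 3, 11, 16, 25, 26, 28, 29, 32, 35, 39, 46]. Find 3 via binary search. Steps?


Search for 3:
[0,11] mid=5 arr[5]=26
[0,4] mid=2 arr[2]=11
[0,1] mid=0 arr[0]=2
[1,1] mid=1 arr[1]=3
Total: 4 comparisons


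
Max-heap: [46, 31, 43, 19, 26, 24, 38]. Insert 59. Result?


Append 59: [46, 31, 43, 19, 26, 24, 38, 59]
Bubble up: swap idx 7(59) with idx 3(19); swap idx 3(59) with idx 1(31); swap idx 1(59) with idx 0(46)
Result: [59, 46, 43, 31, 26, 24, 38, 19]


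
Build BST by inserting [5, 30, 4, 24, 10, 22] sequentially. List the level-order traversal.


Root = 5; build tree by BST insertion.
Level-Order traversal: [5, 4, 30, 24, 10, 22]


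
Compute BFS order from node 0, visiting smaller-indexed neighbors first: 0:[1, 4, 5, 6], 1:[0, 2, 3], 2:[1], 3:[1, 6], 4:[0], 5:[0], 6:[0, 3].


BFS queue: start with [0]
Visit order: [0, 1, 4, 5, 6, 2, 3]


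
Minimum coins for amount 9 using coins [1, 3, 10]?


dp[0]=0; dp[i]=1+min(dp[i-c] for c in coins)
...dp[4]=2, dp[5]=3, dp[6]=2, dp[7]=3, dp[8]=4, dp[9]=3
Minimum coins for 9 = 3


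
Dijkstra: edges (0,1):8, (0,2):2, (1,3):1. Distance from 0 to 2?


Dijkstra from 0:
Distances: {0: 0, 1: 8, 2: 2, 3: 9}
Shortest distance to 2 = 2, path = [0, 2]


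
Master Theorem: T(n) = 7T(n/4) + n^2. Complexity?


a=7, b=4, c=2. log_4(7)=1.404 < c=2. Case 3: O(n^c) = O(n^2)
Complexity: O(n^2)


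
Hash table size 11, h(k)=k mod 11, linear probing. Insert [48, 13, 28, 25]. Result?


Insertions: 48->slot 4; 13->slot 2; 28->slot 6; 25->slot 3
Table: [None, None, 13, 25, 48, None, 28, None, None, None, None]


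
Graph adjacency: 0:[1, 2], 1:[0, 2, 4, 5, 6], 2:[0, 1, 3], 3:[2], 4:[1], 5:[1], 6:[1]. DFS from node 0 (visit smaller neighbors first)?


DFS stack-based: start with [0]
Visit order: [0, 1, 2, 3, 4, 5, 6]


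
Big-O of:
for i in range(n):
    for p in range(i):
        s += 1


Per nesting level: O(n) * O(n) [triangular over i] = O(n^2)
Complexity: O(n^2)


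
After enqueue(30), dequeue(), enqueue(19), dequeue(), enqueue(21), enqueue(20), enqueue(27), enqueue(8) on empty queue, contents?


enqueue(30) -> [30]
dequeue() returns 30 -> []
enqueue(19) -> [19]
dequeue() returns 19 -> []
enqueue(21) -> [21]
enqueue(20) -> [21, 20]
enqueue(27) -> [21, 20, 27]
enqueue(8) -> [21, 20, 27, 8]
Final queue (front to back): [21, 20, 27, 8]


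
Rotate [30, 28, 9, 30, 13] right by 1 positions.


Right rotate by 1: [13, 30, 28, 9, 30]


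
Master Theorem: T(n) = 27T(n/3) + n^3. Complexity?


a=27, b=3, c=3. log_3(27)=3 = c=3. Case 2: O(n^c log n) = O(n^3 log n)
Complexity: O(n^3 log n)


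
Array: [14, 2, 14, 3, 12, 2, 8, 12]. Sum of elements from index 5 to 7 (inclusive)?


Prefix sums: [0, 14, 16, 30, 33, 45, 47, 55, 67]
Sum[5..7] = prefix[8] - prefix[5] = 67 - 45 = 22


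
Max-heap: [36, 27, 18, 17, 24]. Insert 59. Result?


Append 59: [36, 27, 18, 17, 24, 59]
Bubble up: swap idx 5(59) with idx 2(18); swap idx 2(59) with idx 0(36)
Result: [59, 27, 36, 17, 24, 18]


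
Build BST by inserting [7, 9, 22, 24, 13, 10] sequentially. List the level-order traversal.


Root = 7; build tree by BST insertion.
Level-Order traversal: [7, 9, 22, 13, 24, 10]


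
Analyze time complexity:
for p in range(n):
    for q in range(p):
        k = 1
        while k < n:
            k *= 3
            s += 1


Per nesting level: O(n) * O(n) [triangular over p] * O(log n) = O(n^2 log n)
Complexity: O(n^2 log n)


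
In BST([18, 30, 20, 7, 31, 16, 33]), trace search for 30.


BST root = 18
Search for 30: compare at each node
Path: [18, 30]


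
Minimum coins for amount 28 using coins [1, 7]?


dp[0]=0; dp[i]=1+min(dp[i-c] for c in coins)
...dp[23]=5, dp[24]=6, dp[25]=7, dp[26]=8, dp[27]=9, dp[28]=4
Minimum coins for 28 = 4


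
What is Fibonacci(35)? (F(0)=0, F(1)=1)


F(n)=F(n-1)+F(n-2)
...F(33)=3524578, F(34)=5702887, F(35)=9227465


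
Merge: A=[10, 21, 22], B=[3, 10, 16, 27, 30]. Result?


Compare heads, take smaller each step.
Merged: [3, 10, 10, 16, 21, 22, 27, 30]


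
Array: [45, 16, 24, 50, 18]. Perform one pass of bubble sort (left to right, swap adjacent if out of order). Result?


After one pass: [16, 24, 45, 18, 50]


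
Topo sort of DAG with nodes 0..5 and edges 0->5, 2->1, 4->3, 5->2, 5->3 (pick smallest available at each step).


Kahn's algorithm, process smallest node first
Order: [0, 4, 5, 2, 1, 3]


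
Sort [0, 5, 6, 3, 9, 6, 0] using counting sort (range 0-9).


Count array: [2, 0, 0, 1, 0, 1, 2, 0, 0, 1]
Reconstruct: [0, 0, 3, 5, 6, 6, 9]


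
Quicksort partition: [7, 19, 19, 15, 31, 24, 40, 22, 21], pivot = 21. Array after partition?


Elements <= 21 go left of pivot.
Result: [7, 19, 19, 15, 21, 24, 40, 22, 31], pivot at index 4


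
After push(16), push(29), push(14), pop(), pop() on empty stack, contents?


push(16) -> [16]
push(29) -> [16, 29]
push(14) -> [16, 29, 14]
pop() returns 14 -> [16, 29]
pop() returns 29 -> [16]
Final stack (bottom to top): [16]


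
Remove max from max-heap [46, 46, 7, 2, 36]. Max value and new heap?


Max = 46
Replace root with last, heapify down
Resulting heap: [46, 36, 7, 2]


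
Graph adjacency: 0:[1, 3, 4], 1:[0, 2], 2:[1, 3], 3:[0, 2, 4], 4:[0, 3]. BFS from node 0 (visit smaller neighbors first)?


BFS queue: start with [0]
Visit order: [0, 1, 3, 4, 2]


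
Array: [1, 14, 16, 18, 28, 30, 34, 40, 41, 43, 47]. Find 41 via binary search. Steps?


Search for 41:
[0,10] mid=5 arr[5]=30
[6,10] mid=8 arr[8]=41
Total: 2 comparisons


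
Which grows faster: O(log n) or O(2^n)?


logarithmic grows slower than exponential
O(log n) is asymptotically smaller; O(2^n) grows faster


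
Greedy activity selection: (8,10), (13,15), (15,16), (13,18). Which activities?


Greedy: pick earliest-ending, then skip overlaps.
Selected (3 activities): [(8, 10), (13, 15), (15, 16)]


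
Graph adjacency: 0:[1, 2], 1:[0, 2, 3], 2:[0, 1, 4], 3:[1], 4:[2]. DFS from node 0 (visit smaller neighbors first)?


DFS stack-based: start with [0]
Visit order: [0, 1, 2, 4, 3]


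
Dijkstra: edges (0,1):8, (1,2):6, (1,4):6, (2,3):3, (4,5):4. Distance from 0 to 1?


Dijkstra from 0:
Distances: {0: 0, 1: 8, 2: 14, 3: 17, 4: 14, 5: 18}
Shortest distance to 1 = 8, path = [0, 1]


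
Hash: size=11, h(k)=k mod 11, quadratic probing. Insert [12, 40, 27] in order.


Insertions: 12->slot 1; 40->slot 7; 27->slot 5
Table: [None, 12, None, None, None, 27, None, 40, None, None, None]


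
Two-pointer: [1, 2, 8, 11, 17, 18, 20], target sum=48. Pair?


Two pointers: lo=0, hi=6
No pair sums to 48


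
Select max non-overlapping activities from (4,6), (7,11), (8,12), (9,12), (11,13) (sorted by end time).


Greedy: pick earliest-ending, then skip overlaps.
Selected (3 activities): [(4, 6), (7, 11), (11, 13)]


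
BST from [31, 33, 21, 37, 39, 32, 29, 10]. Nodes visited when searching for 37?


BST root = 31
Search for 37: compare at each node
Path: [31, 33, 37]


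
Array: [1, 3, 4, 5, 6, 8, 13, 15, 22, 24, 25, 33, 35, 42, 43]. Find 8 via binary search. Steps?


Search for 8:
[0,14] mid=7 arr[7]=15
[0,6] mid=3 arr[3]=5
[4,6] mid=5 arr[5]=8
Total: 3 comparisons


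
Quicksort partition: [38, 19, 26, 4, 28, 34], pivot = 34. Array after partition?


Elements <= 34 go left of pivot.
Result: [19, 26, 4, 28, 34, 38], pivot at index 4


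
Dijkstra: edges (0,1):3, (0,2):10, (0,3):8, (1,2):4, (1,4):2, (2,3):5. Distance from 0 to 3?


Dijkstra from 0:
Distances: {0: 0, 1: 3, 2: 7, 3: 8, 4: 5}
Shortest distance to 3 = 8, path = [0, 3]


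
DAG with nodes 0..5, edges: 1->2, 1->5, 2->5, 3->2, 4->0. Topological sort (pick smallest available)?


Kahn's algorithm, process smallest node first
Order: [1, 3, 2, 4, 0, 5]


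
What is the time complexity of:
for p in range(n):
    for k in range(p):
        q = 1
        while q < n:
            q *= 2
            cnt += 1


Per nesting level: O(n) * O(n) [triangular over p] * O(log n) = O(n^2 log n)
Complexity: O(n^2 log n)


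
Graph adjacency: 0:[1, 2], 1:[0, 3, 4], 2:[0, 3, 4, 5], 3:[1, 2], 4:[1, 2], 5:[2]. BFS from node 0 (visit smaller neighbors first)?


BFS queue: start with [0]
Visit order: [0, 1, 2, 3, 4, 5]


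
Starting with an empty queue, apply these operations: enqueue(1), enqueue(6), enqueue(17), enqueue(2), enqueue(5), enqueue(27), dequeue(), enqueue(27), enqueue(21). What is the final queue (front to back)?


enqueue(1) -> [1]
enqueue(6) -> [1, 6]
enqueue(17) -> [1, 6, 17]
enqueue(2) -> [1, 6, 17, 2]
enqueue(5) -> [1, 6, 17, 2, 5]
enqueue(27) -> [1, 6, 17, 2, 5, 27]
dequeue() returns 1 -> [6, 17, 2, 5, 27]
enqueue(27) -> [6, 17, 2, 5, 27, 27]
enqueue(21) -> [6, 17, 2, 5, 27, 27, 21]
Final queue (front to back): [6, 17, 2, 5, 27, 27, 21]


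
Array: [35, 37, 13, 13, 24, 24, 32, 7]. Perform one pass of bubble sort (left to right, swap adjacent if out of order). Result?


After one pass: [35, 13, 13, 24, 24, 32, 7, 37]


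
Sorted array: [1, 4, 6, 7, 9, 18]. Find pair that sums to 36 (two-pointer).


Two pointers: lo=0, hi=5
No pair sums to 36


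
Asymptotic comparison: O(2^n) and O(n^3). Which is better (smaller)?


cubic grows slower than exponential
O(n^3) is asymptotically smaller; O(2^n) grows faster


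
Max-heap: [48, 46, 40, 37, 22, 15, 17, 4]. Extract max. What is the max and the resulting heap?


Max = 48
Replace root with last, heapify down
Resulting heap: [46, 37, 40, 4, 22, 15, 17]


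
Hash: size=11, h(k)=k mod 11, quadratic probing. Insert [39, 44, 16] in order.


Insertions: 39->slot 6; 44->slot 0; 16->slot 5
Table: [44, None, None, None, None, 16, 39, None, None, None, None]


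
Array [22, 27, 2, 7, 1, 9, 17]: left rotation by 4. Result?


Left rotate by 4: [1, 9, 17, 22, 27, 2, 7]


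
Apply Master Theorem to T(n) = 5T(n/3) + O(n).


a=5, b=3, c=1. log_3(5)=1.465 > c=1. Case 1: O(n^log_b(a)) = O(n^1.465)
Complexity: O(n^1.465)


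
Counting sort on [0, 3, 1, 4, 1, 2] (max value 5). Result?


Count array: [1, 2, 1, 1, 1, 0]
Reconstruct: [0, 1, 1, 2, 3, 4]


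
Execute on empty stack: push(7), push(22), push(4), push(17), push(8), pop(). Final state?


push(7) -> [7]
push(22) -> [7, 22]
push(4) -> [7, 22, 4]
push(17) -> [7, 22, 4, 17]
push(8) -> [7, 22, 4, 17, 8]
pop() returns 8 -> [7, 22, 4, 17]
Final stack (bottom to top): [7, 22, 4, 17]


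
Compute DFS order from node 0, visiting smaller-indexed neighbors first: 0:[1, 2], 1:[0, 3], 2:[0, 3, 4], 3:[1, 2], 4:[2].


DFS stack-based: start with [0]
Visit order: [0, 1, 3, 2, 4]


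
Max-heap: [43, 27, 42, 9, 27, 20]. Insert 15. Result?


Append 15: [43, 27, 42, 9, 27, 20, 15]
Bubble up: no swaps needed
Result: [43, 27, 42, 9, 27, 20, 15]


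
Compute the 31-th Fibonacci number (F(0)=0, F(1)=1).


F(n)=F(n-1)+F(n-2)
...F(29)=514229, F(30)=832040, F(31)=1346269


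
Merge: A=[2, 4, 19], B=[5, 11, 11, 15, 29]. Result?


Compare heads, take smaller each step.
Merged: [2, 4, 5, 11, 11, 15, 19, 29]


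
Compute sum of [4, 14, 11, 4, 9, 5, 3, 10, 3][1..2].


Prefix sums: [0, 4, 18, 29, 33, 42, 47, 50, 60, 63]
Sum[1..2] = prefix[3] - prefix[1] = 29 - 4 = 25


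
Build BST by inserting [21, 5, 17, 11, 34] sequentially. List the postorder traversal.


Root = 21; build tree by BST insertion.
Postorder traversal: [11, 17, 5, 34, 21]


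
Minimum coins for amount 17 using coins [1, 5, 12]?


dp[0]=0; dp[i]=1+min(dp[i-c] for c in coins)
...dp[12]=1, dp[13]=2, dp[14]=3, dp[15]=3, dp[16]=4, dp[17]=2
Minimum coins for 17 = 2


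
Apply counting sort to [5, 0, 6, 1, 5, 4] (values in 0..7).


Count array: [1, 1, 0, 0, 1, 2, 1, 0]
Reconstruct: [0, 1, 4, 5, 5, 6]


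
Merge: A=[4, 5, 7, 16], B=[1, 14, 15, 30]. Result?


Compare heads, take smaller each step.
Merged: [1, 4, 5, 7, 14, 15, 16, 30]


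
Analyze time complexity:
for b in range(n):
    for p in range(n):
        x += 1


Per nesting level: O(n) * O(n) = O(n^2)
Complexity: O(n^2)


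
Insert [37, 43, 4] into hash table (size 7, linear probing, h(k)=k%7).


Insertions: 37->slot 2; 43->slot 1; 4->slot 4
Table: [None, 43, 37, None, 4, None, None]


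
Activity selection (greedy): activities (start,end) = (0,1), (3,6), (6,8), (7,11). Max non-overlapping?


Greedy: pick earliest-ending, then skip overlaps.
Selected (3 activities): [(0, 1), (3, 6), (6, 8)]


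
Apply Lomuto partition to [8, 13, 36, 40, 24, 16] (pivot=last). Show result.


Elements <= 16 go left of pivot.
Result: [8, 13, 16, 40, 24, 36], pivot at index 2


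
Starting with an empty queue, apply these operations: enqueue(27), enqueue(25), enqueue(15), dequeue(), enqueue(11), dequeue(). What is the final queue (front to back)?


enqueue(27) -> [27]
enqueue(25) -> [27, 25]
enqueue(15) -> [27, 25, 15]
dequeue() returns 27 -> [25, 15]
enqueue(11) -> [25, 15, 11]
dequeue() returns 25 -> [15, 11]
Final queue (front to back): [15, 11]


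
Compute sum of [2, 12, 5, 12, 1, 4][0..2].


Prefix sums: [0, 2, 14, 19, 31, 32, 36]
Sum[0..2] = prefix[3] - prefix[0] = 19 - 0 = 19


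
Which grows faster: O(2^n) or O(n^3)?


cubic grows slower than exponential
O(n^3) is asymptotically smaller; O(2^n) grows faster


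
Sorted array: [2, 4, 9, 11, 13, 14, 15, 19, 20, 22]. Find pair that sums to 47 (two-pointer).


Two pointers: lo=0, hi=9
No pair sums to 47


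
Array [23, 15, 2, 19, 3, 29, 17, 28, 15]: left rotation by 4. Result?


Left rotate by 4: [3, 29, 17, 28, 15, 23, 15, 2, 19]


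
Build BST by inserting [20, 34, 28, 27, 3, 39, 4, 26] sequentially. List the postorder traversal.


Root = 20; build tree by BST insertion.
Postorder traversal: [4, 3, 26, 27, 28, 39, 34, 20]


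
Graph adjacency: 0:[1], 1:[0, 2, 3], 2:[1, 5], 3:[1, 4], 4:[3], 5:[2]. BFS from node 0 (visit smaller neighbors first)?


BFS queue: start with [0]
Visit order: [0, 1, 2, 3, 5, 4]


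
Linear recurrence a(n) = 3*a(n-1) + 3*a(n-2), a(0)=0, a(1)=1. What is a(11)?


Build bottom-up:
...a(9)=35316, a(10)=133893, a(11)=3*133893+3*35316=507627


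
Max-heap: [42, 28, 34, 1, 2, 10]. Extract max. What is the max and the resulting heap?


Max = 42
Replace root with last, heapify down
Resulting heap: [34, 28, 10, 1, 2]


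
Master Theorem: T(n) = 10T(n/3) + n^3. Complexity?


a=10, b=3, c=3. log_3(10)=2.096 < c=3. Case 3: O(n^c) = O(n^3)
Complexity: O(n^3)


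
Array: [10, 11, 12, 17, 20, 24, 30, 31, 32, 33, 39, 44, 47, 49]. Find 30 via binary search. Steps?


Search for 30:
[0,13] mid=6 arr[6]=30
Total: 1 comparisons


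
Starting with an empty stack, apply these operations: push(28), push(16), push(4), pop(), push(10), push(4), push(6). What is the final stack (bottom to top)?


push(28) -> [28]
push(16) -> [28, 16]
push(4) -> [28, 16, 4]
pop() returns 4 -> [28, 16]
push(10) -> [28, 16, 10]
push(4) -> [28, 16, 10, 4]
push(6) -> [28, 16, 10, 4, 6]
Final stack (bottom to top): [28, 16, 10, 4, 6]


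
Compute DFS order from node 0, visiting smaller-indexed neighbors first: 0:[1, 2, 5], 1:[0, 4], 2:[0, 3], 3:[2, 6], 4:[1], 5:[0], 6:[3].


DFS stack-based: start with [0]
Visit order: [0, 1, 4, 2, 3, 6, 5]


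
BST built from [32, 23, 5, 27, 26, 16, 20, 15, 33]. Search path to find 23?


BST root = 32
Search for 23: compare at each node
Path: [32, 23]


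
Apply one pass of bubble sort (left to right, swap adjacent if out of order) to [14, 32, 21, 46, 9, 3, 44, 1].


After one pass: [14, 21, 32, 9, 3, 44, 1, 46]


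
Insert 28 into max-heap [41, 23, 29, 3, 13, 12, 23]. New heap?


Append 28: [41, 23, 29, 3, 13, 12, 23, 28]
Bubble up: swap idx 7(28) with idx 3(3); swap idx 3(28) with idx 1(23)
Result: [41, 28, 29, 23, 13, 12, 23, 3]


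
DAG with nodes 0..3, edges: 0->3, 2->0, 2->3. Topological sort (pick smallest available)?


Kahn's algorithm, process smallest node first
Order: [1, 2, 0, 3]


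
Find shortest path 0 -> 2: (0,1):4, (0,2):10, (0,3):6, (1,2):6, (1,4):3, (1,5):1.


Dijkstra from 0:
Distances: {0: 0, 1: 4, 2: 10, 3: 6, 4: 7, 5: 5}
Shortest distance to 2 = 10, path = [0, 2]


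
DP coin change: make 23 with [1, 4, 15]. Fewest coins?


dp[0]=0; dp[i]=1+min(dp[i-c] for c in coins)
...dp[18]=4, dp[19]=2, dp[20]=3, dp[21]=4, dp[22]=5, dp[23]=3
Minimum coins for 23 = 3


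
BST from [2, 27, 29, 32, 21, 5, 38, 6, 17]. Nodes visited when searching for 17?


BST root = 2
Search for 17: compare at each node
Path: [2, 27, 21, 5, 6, 17]


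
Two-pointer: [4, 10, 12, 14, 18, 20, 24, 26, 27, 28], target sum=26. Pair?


Two pointers: lo=0, hi=9
Found pair: (12, 14) summing to 26


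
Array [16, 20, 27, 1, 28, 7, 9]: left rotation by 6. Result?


Left rotate by 6: [9, 16, 20, 27, 1, 28, 7]


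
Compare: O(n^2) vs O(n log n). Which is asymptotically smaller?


linearithmic grows slower than quadratic
O(n log n) is asymptotically smaller; O(n^2) grows faster


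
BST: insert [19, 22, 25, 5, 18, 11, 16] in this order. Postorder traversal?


Root = 19; build tree by BST insertion.
Postorder traversal: [16, 11, 18, 5, 25, 22, 19]


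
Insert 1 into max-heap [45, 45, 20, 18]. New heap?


Append 1: [45, 45, 20, 18, 1]
Bubble up: no swaps needed
Result: [45, 45, 20, 18, 1]


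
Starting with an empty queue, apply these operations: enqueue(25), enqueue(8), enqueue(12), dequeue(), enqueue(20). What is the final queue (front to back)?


enqueue(25) -> [25]
enqueue(8) -> [25, 8]
enqueue(12) -> [25, 8, 12]
dequeue() returns 25 -> [8, 12]
enqueue(20) -> [8, 12, 20]
Final queue (front to back): [8, 12, 20]


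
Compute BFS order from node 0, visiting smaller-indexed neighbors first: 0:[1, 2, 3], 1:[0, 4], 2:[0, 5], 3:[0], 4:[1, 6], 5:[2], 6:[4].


BFS queue: start with [0]
Visit order: [0, 1, 2, 3, 4, 5, 6]


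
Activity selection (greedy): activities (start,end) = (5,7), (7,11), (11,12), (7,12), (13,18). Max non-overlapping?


Greedy: pick earliest-ending, then skip overlaps.
Selected (4 activities): [(5, 7), (7, 11), (11, 12), (13, 18)]


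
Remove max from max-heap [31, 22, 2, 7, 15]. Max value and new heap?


Max = 31
Replace root with last, heapify down
Resulting heap: [22, 15, 2, 7]


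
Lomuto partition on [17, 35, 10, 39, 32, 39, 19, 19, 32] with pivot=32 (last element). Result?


Elements <= 32 go left of pivot.
Result: [17, 10, 32, 19, 19, 32, 39, 35, 39], pivot at index 5


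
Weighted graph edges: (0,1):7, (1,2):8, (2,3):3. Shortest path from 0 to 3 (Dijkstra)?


Dijkstra from 0:
Distances: {0: 0, 1: 7, 2: 15, 3: 18}
Shortest distance to 3 = 18, path = [0, 1, 2, 3]


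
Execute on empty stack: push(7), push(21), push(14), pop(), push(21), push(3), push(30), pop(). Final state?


push(7) -> [7]
push(21) -> [7, 21]
push(14) -> [7, 21, 14]
pop() returns 14 -> [7, 21]
push(21) -> [7, 21, 21]
push(3) -> [7, 21, 21, 3]
push(30) -> [7, 21, 21, 3, 30]
pop() returns 30 -> [7, 21, 21, 3]
Final stack (bottom to top): [7, 21, 21, 3]


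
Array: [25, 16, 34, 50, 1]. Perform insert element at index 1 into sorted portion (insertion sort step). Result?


After one pass: [16, 25, 34, 50, 1]


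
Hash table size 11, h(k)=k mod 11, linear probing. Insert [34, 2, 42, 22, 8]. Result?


Insertions: 34->slot 1; 2->slot 2; 42->slot 9; 22->slot 0; 8->slot 8
Table: [22, 34, 2, None, None, None, None, None, 8, 42, None]


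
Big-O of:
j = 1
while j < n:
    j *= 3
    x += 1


Per nesting level: O(log n) = O(log n)
Complexity: O(log n)


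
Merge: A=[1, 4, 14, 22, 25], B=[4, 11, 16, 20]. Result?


Compare heads, take smaller each step.
Merged: [1, 4, 4, 11, 14, 16, 20, 22, 25]


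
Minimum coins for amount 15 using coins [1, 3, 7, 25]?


dp[0]=0; dp[i]=1+min(dp[i-c] for c in coins)
...dp[10]=2, dp[11]=3, dp[12]=4, dp[13]=3, dp[14]=2, dp[15]=3
Minimum coins for 15 = 3
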